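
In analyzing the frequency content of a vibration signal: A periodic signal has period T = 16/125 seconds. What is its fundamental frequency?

The fundamental frequency is the reciprocal of the period.
f = 1/T = 1/(16/125) = 125/16 Hz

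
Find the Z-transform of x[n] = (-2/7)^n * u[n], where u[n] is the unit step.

The Z-transform of a^n * u[n] is z/(z-a) for |z| > |a|.
Here a = -2/7, so X(z) = z/(z - (-2/7)) = 7z/(7z + 2)
ROC: |z| > 2/7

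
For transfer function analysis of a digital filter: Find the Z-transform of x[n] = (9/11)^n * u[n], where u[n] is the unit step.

The Z-transform of a^n * u[n] is z/(z-a) for |z| > |a|.
Here a = 9/11, so X(z) = z/(z - (9/11)) = 11z/(11z - 9)
ROC: |z| > 9/11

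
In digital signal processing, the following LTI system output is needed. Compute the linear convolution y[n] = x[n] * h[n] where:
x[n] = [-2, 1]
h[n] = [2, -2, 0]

y[n] = sum_k x[k]*h[n-k]. Output length = len(x) + len(h) - 1 = 2 + 3 - 1 = 4.
y[0] = -2*2 = -4
y[1] = 1*2 + -2*-2 = 6
y[2] = 1*-2 + -2*0 = -2
y[3] = 1*0 = 0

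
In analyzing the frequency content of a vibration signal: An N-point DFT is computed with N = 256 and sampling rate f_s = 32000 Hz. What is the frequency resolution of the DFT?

DFT frequency resolution = f_s / N
= 32000 / 256 = 125 Hz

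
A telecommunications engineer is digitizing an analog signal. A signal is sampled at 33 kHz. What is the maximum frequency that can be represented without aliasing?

The maximum frequency that can be represented without aliasing
is the Nyquist frequency: f_max = f_s / 2 = 33 kHz / 2 = 33/2 kHz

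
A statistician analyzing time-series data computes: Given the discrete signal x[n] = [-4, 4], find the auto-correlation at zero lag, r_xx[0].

The auto-correlation at zero lag r_xx[0] equals the signal energy.
r_xx[0] = sum of x[n]^2 = (-4)^2 + 4^2
= 16 + 16 = 32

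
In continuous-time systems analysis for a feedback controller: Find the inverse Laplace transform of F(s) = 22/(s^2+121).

Standard pair: w/(s^2+w^2) <-> sin(wt)*u(t)
Recognize w^2 = 121, so w = 11; numerator 22 = 2*11.
f(t) = 2*sin(11t)*u(t)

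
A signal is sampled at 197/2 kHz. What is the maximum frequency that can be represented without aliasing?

The maximum frequency that can be represented without aliasing
is the Nyquist frequency: f_max = f_s / 2 = 197/2 kHz / 2 = 197/4 kHz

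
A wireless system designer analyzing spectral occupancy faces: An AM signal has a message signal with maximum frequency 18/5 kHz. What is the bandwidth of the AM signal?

In AM (double-sideband), the bandwidth is twice the message frequency.
BW = 2 * f_m = 2 * 18/5 kHz = 36/5 kHz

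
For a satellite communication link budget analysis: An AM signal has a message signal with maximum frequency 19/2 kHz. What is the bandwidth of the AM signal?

In AM (double-sideband), the bandwidth is twice the message frequency.
BW = 2 * f_m = 2 * 19/2 kHz = 19 kHz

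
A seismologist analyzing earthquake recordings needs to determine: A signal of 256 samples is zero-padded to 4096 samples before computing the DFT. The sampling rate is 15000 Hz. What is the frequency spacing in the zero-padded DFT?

Original DFT: N = 256, resolution = f_s/N = 15000/256 = 1875/32 Hz
Zero-padded DFT: N = 4096, resolution = f_s/N = 15000/4096 = 1875/512 Hz
Zero-padding interpolates the spectrum (finer frequency grid)
but does NOT improve the true spectral resolution (ability to resolve close frequencies).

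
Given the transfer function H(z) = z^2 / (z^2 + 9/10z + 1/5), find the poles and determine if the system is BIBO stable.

Poles are roots of the denominator: z^2 + 9/10z + 1/5 = 0.
Quadratic formula: z = [-(9/10) +/- sqrt((9/10)^2 - 4*(1/5))] / 2
Discriminant = 81/100 - 4/5 = 1/100; sqrt = 1/10.
z = (-9/10 +/- 1/10) / 2 => z = -2/5 or z = -1/2.
|p1| = 2/5, |p2| = 1/2.
For BIBO stability, all poles must lie inside the unit circle (|p| < 1).
System is STABLE since both |p| < 1.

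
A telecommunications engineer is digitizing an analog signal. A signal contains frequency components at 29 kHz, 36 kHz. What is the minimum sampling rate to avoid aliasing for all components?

The highest frequency component is f_max = 36 kHz.
Nyquist rate = 2 * f_max = 2 * 36 kHz = 72 kHz.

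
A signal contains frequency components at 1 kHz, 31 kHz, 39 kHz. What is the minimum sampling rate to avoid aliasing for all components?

The highest frequency component is f_max = 39 kHz.
Nyquist rate = 2 * f_max = 2 * 39 kHz = 78 kHz.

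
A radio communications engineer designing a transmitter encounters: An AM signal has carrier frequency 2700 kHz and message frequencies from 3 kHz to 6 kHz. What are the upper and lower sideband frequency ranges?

Upper sideband (USB) = fc + [fm_low, fm_high] = 2700 + [3, 6] = [2703, 2706] kHz
Lower sideband (LSB) = fc - [fm_high, fm_low] = 2700 - [6, 3] = [2694, 2697] kHz
Total occupied spectrum: 2694 kHz to 2706 kHz (plus carrier at 2700 kHz)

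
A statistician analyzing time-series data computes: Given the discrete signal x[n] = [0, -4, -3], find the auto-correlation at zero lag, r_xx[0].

The auto-correlation at zero lag r_xx[0] equals the signal energy.
r_xx[0] = sum of x[n]^2 = 0^2 + (-4)^2 + (-3)^2
= 0 + 16 + 9 = 25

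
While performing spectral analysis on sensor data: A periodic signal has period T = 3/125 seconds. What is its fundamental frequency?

The fundamental frequency is the reciprocal of the period.
f = 1/T = 1/(3/125) = 125/3 Hz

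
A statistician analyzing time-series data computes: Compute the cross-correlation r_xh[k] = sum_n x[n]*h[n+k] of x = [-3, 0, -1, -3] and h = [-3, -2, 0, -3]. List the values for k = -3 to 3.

Both sequences indexed from 0 and zero outside their support.
Lags with overlap: k = -3 to 3.
  r_xh[-3] = x[3]*h[0] = 9
  r_xh[-2] = x[2]*h[0] + x[3]*h[1] = 9
  r_xh[-1] = x[1]*h[0] + x[2]*h[1] + x[3]*h[2] = 2
  r_xh[0] = x[0]*h[0] + x[1]*h[1] + x[2]*h[2] + x[3]*h[3] = 18
  r_xh[1] = x[0]*h[1] + x[1]*h[2] + x[2]*h[3] = 9
  r_xh[2] = x[0]*h[2] + x[1]*h[3] = 0
  r_xh[3] = x[0]*h[3] = 9
r_xh = [9, 9, 2, 18, 9, 0, 9] (for k = -3, ..., 3)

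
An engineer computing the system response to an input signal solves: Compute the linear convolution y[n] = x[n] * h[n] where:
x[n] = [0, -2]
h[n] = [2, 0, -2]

y[n] = sum_k x[k]*h[n-k]. Output length = len(x) + len(h) - 1 = 2 + 3 - 1 = 4.
y[0] = 0*2 = 0
y[1] = -2*2 + 0*0 = -4
y[2] = -2*0 + 0*-2 = 0
y[3] = -2*-2 = 4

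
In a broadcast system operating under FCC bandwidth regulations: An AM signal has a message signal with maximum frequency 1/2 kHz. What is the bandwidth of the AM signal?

In AM (double-sideband), the bandwidth is twice the message frequency.
BW = 2 * f_m = 2 * 1/2 kHz = 1 kHz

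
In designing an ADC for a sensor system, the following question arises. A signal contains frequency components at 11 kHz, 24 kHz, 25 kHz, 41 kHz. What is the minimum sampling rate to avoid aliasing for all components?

The highest frequency component is f_max = 41 kHz.
Nyquist rate = 2 * f_max = 2 * 41 kHz = 82 kHz.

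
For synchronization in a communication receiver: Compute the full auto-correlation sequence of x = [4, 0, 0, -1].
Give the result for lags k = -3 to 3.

r_xx[k] = sum_m x[m]*x[m+k], indexed from 0, for k = -3 to 3:
  r_xx[-3] = x[3]*x[0] = -4
  r_xx[-2] = x[2]*x[0] + x[3]*x[1] = 0
  r_xx[-1] = x[1]*x[0] + x[2]*x[1] + x[3]*x[2] = 0
  r_xx[0] = x[0]*x[0] + x[1]*x[1] + x[2]*x[2] + x[3]*x[3] = 17
  r_xx[1] = x[0]*x[1] + x[1]*x[2] + x[2]*x[3] = 0
  r_xx[2] = x[0]*x[2] + x[1]*x[3] = 0
  r_xx[3] = x[0]*x[3] = -4
r_xx = [-4, 0, 0, 17, 0, 0, -4]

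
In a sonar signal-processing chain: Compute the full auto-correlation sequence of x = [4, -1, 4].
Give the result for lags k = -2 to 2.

r_xx[k] = sum_m x[m]*x[m+k], indexed from 0, for k = -2 to 2:
  r_xx[-2] = x[2]*x[0] = 16
  r_xx[-1] = x[1]*x[0] + x[2]*x[1] = -8
  r_xx[0] = x[0]*x[0] + x[1]*x[1] + x[2]*x[2] = 33
  r_xx[1] = x[0]*x[1] + x[1]*x[2] = -8
  r_xx[2] = x[0]*x[2] = 16
r_xx = [16, -8, 33, -8, 16]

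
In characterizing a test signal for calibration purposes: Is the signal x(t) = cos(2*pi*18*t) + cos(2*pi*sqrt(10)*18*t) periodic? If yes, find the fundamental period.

f1 = 18 Hz, f2 = 18*sqrt(10) Hz
Ratio f2/f1 = sqrt(10), which is irrational.
Since the frequency ratio is irrational, no common period exists.
The signal is not periodic.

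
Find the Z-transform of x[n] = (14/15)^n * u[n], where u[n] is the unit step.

The Z-transform of a^n * u[n] is z/(z-a) for |z| > |a|.
Here a = 14/15, so X(z) = z/(z - (14/15)) = 15z/(15z - 14)
ROC: |z| > 14/15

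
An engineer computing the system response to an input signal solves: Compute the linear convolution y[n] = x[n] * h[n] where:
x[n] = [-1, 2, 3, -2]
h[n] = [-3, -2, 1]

y[n] = sum_k x[k]*h[n-k]. Output length = len(x) + len(h) - 1 = 4 + 3 - 1 = 6.
y[0] = -1*-3 = 3
y[1] = 2*-3 + -1*-2 = -4
y[2] = 3*-3 + 2*-2 + -1*1 = -14
y[3] = -2*-3 + 3*-2 + 2*1 = 2
y[4] = -2*-2 + 3*1 = 7
y[5] = -2*1 = -2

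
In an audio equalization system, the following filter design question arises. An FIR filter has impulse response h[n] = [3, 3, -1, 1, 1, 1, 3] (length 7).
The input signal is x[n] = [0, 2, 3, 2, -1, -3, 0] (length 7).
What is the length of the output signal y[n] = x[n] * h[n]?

For linear convolution, the output length is:
len(y) = len(x) + len(h) - 1 = 7 + 7 - 1 = 13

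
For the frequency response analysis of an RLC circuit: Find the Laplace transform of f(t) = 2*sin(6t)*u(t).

Standard pair: sin(wt)*u(t) <-> w/(s^2+w^2)
With w = 6: L{2*sin(6t)*u(t)} = 12/(s^2+36)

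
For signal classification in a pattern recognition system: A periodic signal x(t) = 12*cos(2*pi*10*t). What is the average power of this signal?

Average power of A*cos(wt) is A^2/2.
P = 12^2 / 2 = 144/2 = 72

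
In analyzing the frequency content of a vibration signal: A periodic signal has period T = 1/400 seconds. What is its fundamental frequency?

The fundamental frequency is the reciprocal of the period.
f = 1/T = 1/(1/400) = 400 Hz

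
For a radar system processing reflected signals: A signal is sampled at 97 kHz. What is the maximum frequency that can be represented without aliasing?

The maximum frequency that can be represented without aliasing
is the Nyquist frequency: f_max = f_s / 2 = 97 kHz / 2 = 97/2 kHz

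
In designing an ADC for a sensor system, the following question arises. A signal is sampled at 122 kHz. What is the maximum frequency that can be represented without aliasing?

The maximum frequency that can be represented without aliasing
is the Nyquist frequency: f_max = f_s / 2 = 122 kHz / 2 = 61 kHz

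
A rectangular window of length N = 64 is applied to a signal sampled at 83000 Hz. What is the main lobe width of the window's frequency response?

For a rectangular window of length N,
the main lobe width in frequency is 2*f_s/N.
= 2*83000/64 = 10375/4 Hz
This determines the minimum frequency separation for resolving two sinusoids.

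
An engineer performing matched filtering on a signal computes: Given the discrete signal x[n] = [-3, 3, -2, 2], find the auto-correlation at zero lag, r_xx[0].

The auto-correlation at zero lag r_xx[0] equals the signal energy.
r_xx[0] = sum of x[n]^2 = (-3)^2 + 3^2 + (-2)^2 + 2^2
= 9 + 9 + 4 + 4 = 26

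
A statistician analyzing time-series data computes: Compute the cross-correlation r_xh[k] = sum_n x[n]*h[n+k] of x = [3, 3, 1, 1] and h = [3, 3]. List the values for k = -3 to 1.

Both sequences indexed from 0 and zero outside their support.
Lags with overlap: k = -3 to 1.
  r_xh[-3] = x[3]*h[0] = 3
  r_xh[-2] = x[2]*h[0] + x[3]*h[1] = 6
  r_xh[-1] = x[1]*h[0] + x[2]*h[1] = 12
  r_xh[0] = x[0]*h[0] + x[1]*h[1] = 18
  r_xh[1] = x[0]*h[1] = 9
r_xh = [3, 6, 12, 18, 9] (for k = -3, ..., 1)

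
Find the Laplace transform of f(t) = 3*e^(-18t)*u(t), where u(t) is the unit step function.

Standard Laplace transform pair:
e^(-at)*u(t) <-> 1/(s+a)
With a = 18: L{3*e^(-18t)*u(t)} = 3/(s+18), ROC: Re(s) > -18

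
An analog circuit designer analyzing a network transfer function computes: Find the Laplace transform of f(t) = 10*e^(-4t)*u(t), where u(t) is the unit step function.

Standard Laplace transform pair:
e^(-at)*u(t) <-> 1/(s+a)
With a = 4: L{10*e^(-4t)*u(t)} = 10/(s+4), ROC: Re(s) > -4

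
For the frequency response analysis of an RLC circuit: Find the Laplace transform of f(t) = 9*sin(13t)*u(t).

Standard pair: sin(wt)*u(t) <-> w/(s^2+w^2)
With w = 13: L{9*sin(13t)*u(t)} = 117/(s^2+169)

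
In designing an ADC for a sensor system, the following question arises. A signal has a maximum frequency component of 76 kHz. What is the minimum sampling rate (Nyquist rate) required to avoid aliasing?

By the Nyquist-Shannon sampling theorem,
the minimum sampling rate (Nyquist rate) must be at least 2 * f_max.
Nyquist rate = 2 * 76 kHz = 152 kHz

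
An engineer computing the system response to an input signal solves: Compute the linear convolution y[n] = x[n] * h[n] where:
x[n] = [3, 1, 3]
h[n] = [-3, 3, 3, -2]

y[n] = sum_k x[k]*h[n-k]. Output length = len(x) + len(h) - 1 = 3 + 4 - 1 = 6.
y[0] = 3*-3 = -9
y[1] = 1*-3 + 3*3 = 6
y[2] = 3*-3 + 1*3 + 3*3 = 3
y[3] = 3*3 + 1*3 + 3*-2 = 6
y[4] = 3*3 + 1*-2 = 7
y[5] = 3*-2 = -6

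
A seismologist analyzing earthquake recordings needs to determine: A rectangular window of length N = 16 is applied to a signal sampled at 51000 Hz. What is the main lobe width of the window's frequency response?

For a rectangular window of length N,
the main lobe width in frequency is 2*f_s/N.
= 2*51000/16 = 6375 Hz
This determines the minimum frequency separation for resolving two sinusoids.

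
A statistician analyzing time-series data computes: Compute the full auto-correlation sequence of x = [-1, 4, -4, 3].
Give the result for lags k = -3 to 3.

r_xx[k] = sum_m x[m]*x[m+k], indexed from 0, for k = -3 to 3:
  r_xx[-3] = x[3]*x[0] = -3
  r_xx[-2] = x[2]*x[0] + x[3]*x[1] = 16
  r_xx[-1] = x[1]*x[0] + x[2]*x[1] + x[3]*x[2] = -32
  r_xx[0] = x[0]*x[0] + x[1]*x[1] + x[2]*x[2] + x[3]*x[3] = 42
  r_xx[1] = x[0]*x[1] + x[1]*x[2] + x[2]*x[3] = -32
  r_xx[2] = x[0]*x[2] + x[1]*x[3] = 16
  r_xx[3] = x[0]*x[3] = -3
r_xx = [-3, 16, -32, 42, -32, 16, -3]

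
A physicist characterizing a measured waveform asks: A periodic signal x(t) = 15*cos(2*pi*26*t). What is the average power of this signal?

Average power of A*cos(wt) is A^2/2.
P = 15^2 / 2 = 225/2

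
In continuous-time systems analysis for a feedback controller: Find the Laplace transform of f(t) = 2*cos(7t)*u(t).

Standard pair: cos(wt)*u(t) <-> s/(s^2+w^2)
With w = 7: L{2*cos(7t)*u(t)} = 2s/(s^2+49)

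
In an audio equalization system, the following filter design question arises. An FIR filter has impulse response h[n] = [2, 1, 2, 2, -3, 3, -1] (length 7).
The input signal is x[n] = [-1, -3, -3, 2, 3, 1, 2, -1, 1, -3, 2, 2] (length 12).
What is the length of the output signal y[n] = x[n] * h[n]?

For linear convolution, the output length is:
len(y) = len(x) + len(h) - 1 = 12 + 7 - 1 = 18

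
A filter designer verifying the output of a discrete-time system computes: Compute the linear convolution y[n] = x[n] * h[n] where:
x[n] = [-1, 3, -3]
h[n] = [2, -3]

y[n] = sum_k x[k]*h[n-k]. Output length = len(x) + len(h) - 1 = 3 + 2 - 1 = 4.
y[0] = -1*2 = -2
y[1] = 3*2 + -1*-3 = 9
y[2] = -3*2 + 3*-3 = -15
y[3] = -3*-3 = 9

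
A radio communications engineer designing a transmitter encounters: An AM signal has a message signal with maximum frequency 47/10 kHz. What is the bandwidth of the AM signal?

In AM (double-sideband), the bandwidth is twice the message frequency.
BW = 2 * f_m = 2 * 47/10 kHz = 47/5 kHz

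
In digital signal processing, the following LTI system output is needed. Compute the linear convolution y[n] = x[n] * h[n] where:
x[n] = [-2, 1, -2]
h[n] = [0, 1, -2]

y[n] = sum_k x[k]*h[n-k]. Output length = len(x) + len(h) - 1 = 3 + 3 - 1 = 5.
y[0] = -2*0 = 0
y[1] = 1*0 + -2*1 = -2
y[2] = -2*0 + 1*1 + -2*-2 = 5
y[3] = -2*1 + 1*-2 = -4
y[4] = -2*-2 = 4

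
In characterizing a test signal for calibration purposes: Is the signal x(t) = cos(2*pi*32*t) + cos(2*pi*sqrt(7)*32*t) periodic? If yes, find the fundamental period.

f1 = 32 Hz, f2 = 32*sqrt(7) Hz
Ratio f2/f1 = sqrt(7), which is irrational.
Since the frequency ratio is irrational, no common period exists.
The signal is not periodic.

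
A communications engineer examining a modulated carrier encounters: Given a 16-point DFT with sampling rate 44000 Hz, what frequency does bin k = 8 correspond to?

The frequency of DFT bin k is: f_k = k * f_s / N
f_8 = 8 * 44000 / 16 = 22000 Hz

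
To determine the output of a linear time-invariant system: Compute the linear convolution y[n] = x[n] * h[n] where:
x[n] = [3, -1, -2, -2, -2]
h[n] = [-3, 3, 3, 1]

y[n] = sum_k x[k]*h[n-k]. Output length = len(x) + len(h) - 1 = 5 + 4 - 1 = 8.
y[0] = 3*-3 = -9
y[1] = -1*-3 + 3*3 = 12
y[2] = -2*-3 + -1*3 + 3*3 = 12
y[3] = -2*-3 + -2*3 + -1*3 + 3*1 = 0
y[4] = -2*-3 + -2*3 + -2*3 + -1*1 = -7
y[5] = -2*3 + -2*3 + -2*1 = -14
y[6] = -2*3 + -2*1 = -8
y[7] = -2*1 = -2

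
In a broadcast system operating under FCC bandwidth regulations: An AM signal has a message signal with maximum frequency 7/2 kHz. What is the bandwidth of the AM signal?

In AM (double-sideband), the bandwidth is twice the message frequency.
BW = 2 * f_m = 2 * 7/2 kHz = 7 kHz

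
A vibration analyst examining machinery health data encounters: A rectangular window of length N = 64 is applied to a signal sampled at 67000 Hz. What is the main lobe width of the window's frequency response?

For a rectangular window of length N,
the main lobe width in frequency is 2*f_s/N.
= 2*67000/64 = 8375/4 Hz
This determines the minimum frequency separation for resolving two sinusoids.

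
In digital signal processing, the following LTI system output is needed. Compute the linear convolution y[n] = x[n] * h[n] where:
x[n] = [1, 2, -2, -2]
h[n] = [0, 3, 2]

y[n] = sum_k x[k]*h[n-k]. Output length = len(x) + len(h) - 1 = 4 + 3 - 1 = 6.
y[0] = 1*0 = 0
y[1] = 2*0 + 1*3 = 3
y[2] = -2*0 + 2*3 + 1*2 = 8
y[3] = -2*0 + -2*3 + 2*2 = -2
y[4] = -2*3 + -2*2 = -10
y[5] = -2*2 = -4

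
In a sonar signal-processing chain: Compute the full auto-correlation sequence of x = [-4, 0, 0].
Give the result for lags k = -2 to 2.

r_xx[k] = sum_m x[m]*x[m+k], indexed from 0, for k = -2 to 2:
  r_xx[-2] = x[2]*x[0] = 0
  r_xx[-1] = x[1]*x[0] + x[2]*x[1] = 0
  r_xx[0] = x[0]*x[0] + x[1]*x[1] + x[2]*x[2] = 16
  r_xx[1] = x[0]*x[1] + x[1]*x[2] = 0
  r_xx[2] = x[0]*x[2] = 0
r_xx = [0, 0, 16, 0, 0]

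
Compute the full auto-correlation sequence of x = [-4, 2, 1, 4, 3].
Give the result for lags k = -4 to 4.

r_xx[k] = sum_m x[m]*x[m+k], indexed from 0, for k = -4 to 4:
  r_xx[-4] = x[4]*x[0] = -12
  r_xx[-3] = x[3]*x[0] + x[4]*x[1] = -10
  r_xx[-2] = x[2]*x[0] + x[3]*x[1] + x[4]*x[2] = 7
  r_xx[-1] = x[1]*x[0] + x[2]*x[1] + x[3]*x[2] + x[4]*x[3] = 10
  r_xx[0] = x[0]*x[0] + x[1]*x[1] + x[2]*x[2] + x[3]*x[3] + x[4]*x[4] = 46
  r_xx[1] = x[0]*x[1] + x[1]*x[2] + x[2]*x[3] + x[3]*x[4] = 10
  r_xx[2] = x[0]*x[2] + x[1]*x[3] + x[2]*x[4] = 7
  r_xx[3] = x[0]*x[3] + x[1]*x[4] = -10
  r_xx[4] = x[0]*x[4] = -12
r_xx = [-12, -10, 7, 10, 46, 10, 7, -10, -12]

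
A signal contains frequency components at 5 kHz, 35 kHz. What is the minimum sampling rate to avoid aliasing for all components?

The highest frequency component is f_max = 35 kHz.
Nyquist rate = 2 * f_max = 2 * 35 kHz = 70 kHz.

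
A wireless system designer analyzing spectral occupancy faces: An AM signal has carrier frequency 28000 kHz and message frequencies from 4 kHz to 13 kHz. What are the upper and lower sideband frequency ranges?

Upper sideband (USB) = fc + [fm_low, fm_high] = 28000 + [4, 13] = [28004, 28013] kHz
Lower sideband (LSB) = fc - [fm_high, fm_low] = 28000 - [13, 4] = [27987, 27996] kHz
Total occupied spectrum: 27987 kHz to 28013 kHz (plus carrier at 28000 kHz)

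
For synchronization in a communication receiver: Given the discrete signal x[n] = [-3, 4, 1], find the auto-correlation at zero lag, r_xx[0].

The auto-correlation at zero lag r_xx[0] equals the signal energy.
r_xx[0] = sum of x[n]^2 = (-3)^2 + 4^2 + 1^2
= 9 + 16 + 1 = 26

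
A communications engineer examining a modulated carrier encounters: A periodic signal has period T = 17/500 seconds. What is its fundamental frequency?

The fundamental frequency is the reciprocal of the period.
f = 1/T = 1/(17/500) = 500/17 Hz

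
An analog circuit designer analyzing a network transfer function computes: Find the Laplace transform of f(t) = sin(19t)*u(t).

Standard pair: sin(wt)*u(t) <-> w/(s^2+w^2)
With w = 19: L{sin(19t)*u(t)} = 19/(s^2+361)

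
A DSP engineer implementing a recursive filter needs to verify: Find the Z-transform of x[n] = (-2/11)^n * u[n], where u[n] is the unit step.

The Z-transform of a^n * u[n] is z/(z-a) for |z| > |a|.
Here a = -2/11, so X(z) = z/(z - (-2/11)) = 11z/(11z + 2)
ROC: |z| > 2/11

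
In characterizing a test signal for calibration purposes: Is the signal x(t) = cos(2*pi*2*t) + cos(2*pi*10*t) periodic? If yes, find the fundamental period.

f1 = 2 Hz, f2 = 10 Hz
Period T1 = 1/2, T2 = 1/10
Ratio T1/T2 = 10/2, which is rational.
The signal is periodic with fundamental period T = 1/GCD(2,10) = 1/2 s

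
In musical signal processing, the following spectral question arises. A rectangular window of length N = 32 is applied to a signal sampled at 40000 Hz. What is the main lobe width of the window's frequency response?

For a rectangular window of length N,
the main lobe width in frequency is 2*f_s/N.
= 2*40000/32 = 2500 Hz
This determines the minimum frequency separation for resolving two sinusoids.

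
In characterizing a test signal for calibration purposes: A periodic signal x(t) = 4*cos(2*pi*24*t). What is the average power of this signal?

Average power of A*cos(wt) is A^2/2.
P = 4^2 / 2 = 16/2 = 8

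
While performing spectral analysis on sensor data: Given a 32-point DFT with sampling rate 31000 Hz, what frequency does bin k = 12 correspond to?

The frequency of DFT bin k is: f_k = k * f_s / N
f_12 = 12 * 31000 / 32 = 11625 Hz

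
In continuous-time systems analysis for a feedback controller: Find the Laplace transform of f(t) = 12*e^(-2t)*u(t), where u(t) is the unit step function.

Standard Laplace transform pair:
e^(-at)*u(t) <-> 1/(s+a)
With a = 2: L{12*e^(-2t)*u(t)} = 12/(s+2), ROC: Re(s) > -2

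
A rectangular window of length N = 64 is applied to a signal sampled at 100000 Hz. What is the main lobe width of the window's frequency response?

For a rectangular window of length N,
the main lobe width in frequency is 2*f_s/N.
= 2*100000/64 = 3125 Hz
This determines the minimum frequency separation for resolving two sinusoids.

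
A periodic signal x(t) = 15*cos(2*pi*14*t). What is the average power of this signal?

Average power of A*cos(wt) is A^2/2.
P = 15^2 / 2 = 225/2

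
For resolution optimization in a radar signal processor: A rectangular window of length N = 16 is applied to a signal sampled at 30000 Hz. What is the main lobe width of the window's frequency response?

For a rectangular window of length N,
the main lobe width in frequency is 2*f_s/N.
= 2*30000/16 = 3750 Hz
This determines the minimum frequency separation for resolving two sinusoids.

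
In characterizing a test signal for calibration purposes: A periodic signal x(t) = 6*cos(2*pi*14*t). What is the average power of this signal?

Average power of A*cos(wt) is A^2/2.
P = 6^2 / 2 = 36/2 = 18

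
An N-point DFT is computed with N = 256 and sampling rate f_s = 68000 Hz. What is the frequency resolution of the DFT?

DFT frequency resolution = f_s / N
= 68000 / 256 = 2125/8 Hz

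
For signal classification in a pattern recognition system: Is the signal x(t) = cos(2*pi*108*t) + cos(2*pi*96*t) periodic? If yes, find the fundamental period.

f1 = 108 Hz, f2 = 96 Hz
Period T1 = 1/108, T2 = 1/96
Ratio T1/T2 = 96/108, which is rational.
The signal is periodic with fundamental period T = 1/GCD(108,96) = 1/12 s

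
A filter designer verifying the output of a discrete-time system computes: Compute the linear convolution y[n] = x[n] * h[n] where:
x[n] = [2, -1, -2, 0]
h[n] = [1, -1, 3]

y[n] = sum_k x[k]*h[n-k]. Output length = len(x) + len(h) - 1 = 4 + 3 - 1 = 6.
y[0] = 2*1 = 2
y[1] = -1*1 + 2*-1 = -3
y[2] = -2*1 + -1*-1 + 2*3 = 5
y[3] = 0*1 + -2*-1 + -1*3 = -1
y[4] = 0*-1 + -2*3 = -6
y[5] = 0*3 = 0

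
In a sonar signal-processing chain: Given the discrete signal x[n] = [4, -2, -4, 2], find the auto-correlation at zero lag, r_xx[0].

The auto-correlation at zero lag r_xx[0] equals the signal energy.
r_xx[0] = sum of x[n]^2 = 4^2 + (-2)^2 + (-4)^2 + 2^2
= 16 + 4 + 16 + 4 = 40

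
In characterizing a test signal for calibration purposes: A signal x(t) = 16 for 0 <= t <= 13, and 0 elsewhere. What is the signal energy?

Energy = integral of |x(t)|^2 dt over the signal duration
= 16^2 * 13 = 256 * 13 = 3328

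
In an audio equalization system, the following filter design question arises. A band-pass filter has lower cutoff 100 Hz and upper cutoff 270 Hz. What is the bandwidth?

Bandwidth = f_high - f_low
= 270 Hz - 100 Hz = 170 Hz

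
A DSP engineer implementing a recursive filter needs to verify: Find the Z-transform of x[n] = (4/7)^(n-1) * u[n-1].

Time-shifting property: if X(z) = Z{x[n]}, then Z{x[n-d]} = z^(-d) * X(z)
X(z) = z/(z - 4/7) for x[n] = (4/7)^n * u[n]
Z{x[n-1]} = z^(-1) * z/(z - 4/7) = 1/(z - 4/7)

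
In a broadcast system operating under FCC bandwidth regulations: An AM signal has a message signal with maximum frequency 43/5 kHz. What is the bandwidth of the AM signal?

In AM (double-sideband), the bandwidth is twice the message frequency.
BW = 2 * f_m = 2 * 43/5 kHz = 86/5 kHz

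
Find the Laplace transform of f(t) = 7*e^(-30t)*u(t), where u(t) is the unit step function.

Standard Laplace transform pair:
e^(-at)*u(t) <-> 1/(s+a)
With a = 30: L{7*e^(-30t)*u(t)} = 7/(s+30), ROC: Re(s) > -30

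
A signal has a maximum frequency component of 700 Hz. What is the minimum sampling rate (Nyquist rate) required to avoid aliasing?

By the Nyquist-Shannon sampling theorem,
the minimum sampling rate (Nyquist rate) must be at least 2 * f_max.
Nyquist rate = 2 * 700 Hz = 1400 Hz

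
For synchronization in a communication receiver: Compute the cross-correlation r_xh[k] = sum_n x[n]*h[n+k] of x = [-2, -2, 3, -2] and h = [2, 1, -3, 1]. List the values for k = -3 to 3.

Both sequences indexed from 0 and zero outside their support.
Lags with overlap: k = -3 to 3.
  r_xh[-3] = x[3]*h[0] = -4
  r_xh[-2] = x[2]*h[0] + x[3]*h[1] = 4
  r_xh[-1] = x[1]*h[0] + x[2]*h[1] + x[3]*h[2] = 5
  r_xh[0] = x[0]*h[0] + x[1]*h[1] + x[2]*h[2] + x[3]*h[3] = -17
  r_xh[1] = x[0]*h[1] + x[1]*h[2] + x[2]*h[3] = 7
  r_xh[2] = x[0]*h[2] + x[1]*h[3] = 4
  r_xh[3] = x[0]*h[3] = -2
r_xh = [-4, 4, 5, -17, 7, 4, -2] (for k = -3, ..., 3)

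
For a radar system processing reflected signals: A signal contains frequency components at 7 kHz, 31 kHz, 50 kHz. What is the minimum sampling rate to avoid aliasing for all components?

The highest frequency component is f_max = 50 kHz.
Nyquist rate = 2 * f_max = 2 * 50 kHz = 100 kHz.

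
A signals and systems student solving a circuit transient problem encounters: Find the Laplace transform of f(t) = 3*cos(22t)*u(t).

Standard pair: cos(wt)*u(t) <-> s/(s^2+w^2)
With w = 22: L{3*cos(22t)*u(t)} = 3s/(s^2+484)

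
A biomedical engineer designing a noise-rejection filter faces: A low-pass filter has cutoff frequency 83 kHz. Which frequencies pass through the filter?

A low-pass filter passes all frequencies below the cutoff frequency 83 kHz and attenuates higher frequencies.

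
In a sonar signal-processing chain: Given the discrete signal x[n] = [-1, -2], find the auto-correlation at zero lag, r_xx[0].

The auto-correlation at zero lag r_xx[0] equals the signal energy.
r_xx[0] = sum of x[n]^2 = (-1)^2 + (-2)^2
= 1 + 4 = 5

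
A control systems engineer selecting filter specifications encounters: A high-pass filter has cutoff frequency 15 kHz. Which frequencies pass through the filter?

A high-pass filter passes all frequencies above the cutoff frequency 15 kHz and attenuates lower frequencies.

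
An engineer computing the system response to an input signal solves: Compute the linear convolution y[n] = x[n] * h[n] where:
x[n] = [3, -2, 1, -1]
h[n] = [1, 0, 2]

y[n] = sum_k x[k]*h[n-k]. Output length = len(x) + len(h) - 1 = 4 + 3 - 1 = 6.
y[0] = 3*1 = 3
y[1] = -2*1 + 3*0 = -2
y[2] = 1*1 + -2*0 + 3*2 = 7
y[3] = -1*1 + 1*0 + -2*2 = -5
y[4] = -1*0 + 1*2 = 2
y[5] = -1*2 = -2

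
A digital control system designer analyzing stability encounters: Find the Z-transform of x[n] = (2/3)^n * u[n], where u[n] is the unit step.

The Z-transform of a^n * u[n] is z/(z-a) for |z| > |a|.
Here a = 2/3, so X(z) = z/(z - (2/3)) = 3z/(3z - 2)
ROC: |z| > 2/3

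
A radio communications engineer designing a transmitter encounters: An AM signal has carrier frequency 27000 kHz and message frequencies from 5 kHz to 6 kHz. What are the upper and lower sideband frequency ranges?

Upper sideband (USB) = fc + [fm_low, fm_high] = 27000 + [5, 6] = [27005, 27006] kHz
Lower sideband (LSB) = fc - [fm_high, fm_low] = 27000 - [6, 5] = [26994, 26995] kHz
Total occupied spectrum: 26994 kHz to 27006 kHz (plus carrier at 27000 kHz)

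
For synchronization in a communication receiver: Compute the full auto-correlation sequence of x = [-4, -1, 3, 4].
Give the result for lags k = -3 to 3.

r_xx[k] = sum_m x[m]*x[m+k], indexed from 0, for k = -3 to 3:
  r_xx[-3] = x[3]*x[0] = -16
  r_xx[-2] = x[2]*x[0] + x[3]*x[1] = -16
  r_xx[-1] = x[1]*x[0] + x[2]*x[1] + x[3]*x[2] = 13
  r_xx[0] = x[0]*x[0] + x[1]*x[1] + x[2]*x[2] + x[3]*x[3] = 42
  r_xx[1] = x[0]*x[1] + x[1]*x[2] + x[2]*x[3] = 13
  r_xx[2] = x[0]*x[2] + x[1]*x[3] = -16
  r_xx[3] = x[0]*x[3] = -16
r_xx = [-16, -16, 13, 42, 13, -16, -16]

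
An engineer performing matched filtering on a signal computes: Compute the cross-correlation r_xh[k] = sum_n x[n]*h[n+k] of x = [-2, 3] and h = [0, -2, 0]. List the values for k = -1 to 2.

Both sequences indexed from 0 and zero outside their support.
Lags with overlap: k = -1 to 2.
  r_xh[-1] = x[1]*h[0] = 0
  r_xh[0] = x[0]*h[0] + x[1]*h[1] = -6
  r_xh[1] = x[0]*h[1] + x[1]*h[2] = 4
  r_xh[2] = x[0]*h[2] = 0
r_xh = [0, -6, 4, 0] (for k = -1, ..., 2)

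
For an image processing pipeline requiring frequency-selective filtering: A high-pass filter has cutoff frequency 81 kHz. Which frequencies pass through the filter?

A high-pass filter passes all frequencies above the cutoff frequency 81 kHz and attenuates lower frequencies.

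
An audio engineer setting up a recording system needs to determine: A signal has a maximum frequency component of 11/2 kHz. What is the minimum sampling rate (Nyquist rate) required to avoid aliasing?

By the Nyquist-Shannon sampling theorem,
the minimum sampling rate (Nyquist rate) must be at least 2 * f_max.
Nyquist rate = 2 * 11/2 kHz = 11 kHz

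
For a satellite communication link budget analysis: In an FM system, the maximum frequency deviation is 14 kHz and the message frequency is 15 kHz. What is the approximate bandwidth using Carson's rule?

Carson's rule: BW = 2*(delta_f + f_m)
= 2*(14 + 15) kHz = 58 kHz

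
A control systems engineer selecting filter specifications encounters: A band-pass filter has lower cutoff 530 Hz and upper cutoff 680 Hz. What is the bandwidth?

Bandwidth = f_high - f_low
= 680 Hz - 530 Hz = 150 Hz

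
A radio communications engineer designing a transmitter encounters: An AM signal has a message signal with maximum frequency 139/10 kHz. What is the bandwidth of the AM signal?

In AM (double-sideband), the bandwidth is twice the message frequency.
BW = 2 * f_m = 2 * 139/10 kHz = 139/5 kHz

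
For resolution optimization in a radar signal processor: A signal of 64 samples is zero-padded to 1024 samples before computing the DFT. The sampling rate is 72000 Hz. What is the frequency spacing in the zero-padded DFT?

Original DFT: N = 64, resolution = f_s/N = 72000/64 = 1125 Hz
Zero-padded DFT: N = 1024, resolution = f_s/N = 72000/1024 = 1125/16 Hz
Zero-padding interpolates the spectrum (finer frequency grid)
but does NOT improve the true spectral resolution (ability to resolve close frequencies).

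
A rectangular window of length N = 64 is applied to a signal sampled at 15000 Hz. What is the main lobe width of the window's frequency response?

For a rectangular window of length N,
the main lobe width in frequency is 2*f_s/N.
= 2*15000/64 = 1875/4 Hz
This determines the minimum frequency separation for resolving two sinusoids.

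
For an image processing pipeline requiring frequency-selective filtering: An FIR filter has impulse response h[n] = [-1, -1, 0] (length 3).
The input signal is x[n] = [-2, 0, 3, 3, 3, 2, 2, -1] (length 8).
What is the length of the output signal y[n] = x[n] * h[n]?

For linear convolution, the output length is:
len(y) = len(x) + len(h) - 1 = 8 + 3 - 1 = 10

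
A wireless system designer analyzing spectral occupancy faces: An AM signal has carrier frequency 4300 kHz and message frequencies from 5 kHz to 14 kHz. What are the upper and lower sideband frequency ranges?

Upper sideband (USB) = fc + [fm_low, fm_high] = 4300 + [5, 14] = [4305, 4314] kHz
Lower sideband (LSB) = fc - [fm_high, fm_low] = 4300 - [14, 5] = [4286, 4295] kHz
Total occupied spectrum: 4286 kHz to 4314 kHz (plus carrier at 4300 kHz)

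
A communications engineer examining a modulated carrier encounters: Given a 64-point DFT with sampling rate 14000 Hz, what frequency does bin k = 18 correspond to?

The frequency of DFT bin k is: f_k = k * f_s / N
f_18 = 18 * 14000 / 64 = 7875/2 Hz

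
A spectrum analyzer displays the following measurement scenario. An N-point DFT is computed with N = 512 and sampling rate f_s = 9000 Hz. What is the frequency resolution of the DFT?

DFT frequency resolution = f_s / N
= 9000 / 512 = 1125/64 Hz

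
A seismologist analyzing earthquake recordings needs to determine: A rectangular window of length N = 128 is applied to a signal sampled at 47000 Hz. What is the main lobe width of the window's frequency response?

For a rectangular window of length N,
the main lobe width in frequency is 2*f_s/N.
= 2*47000/128 = 5875/8 Hz
This determines the minimum frequency separation for resolving two sinusoids.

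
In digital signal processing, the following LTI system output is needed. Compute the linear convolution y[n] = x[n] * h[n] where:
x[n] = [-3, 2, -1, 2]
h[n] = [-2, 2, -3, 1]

y[n] = sum_k x[k]*h[n-k]. Output length = len(x) + len(h) - 1 = 4 + 4 - 1 = 7.
y[0] = -3*-2 = 6
y[1] = 2*-2 + -3*2 = -10
y[2] = -1*-2 + 2*2 + -3*-3 = 15
y[3] = 2*-2 + -1*2 + 2*-3 + -3*1 = -15
y[4] = 2*2 + -1*-3 + 2*1 = 9
y[5] = 2*-3 + -1*1 = -7
y[6] = 2*1 = 2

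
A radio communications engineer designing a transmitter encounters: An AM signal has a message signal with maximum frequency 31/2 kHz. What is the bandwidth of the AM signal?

In AM (double-sideband), the bandwidth is twice the message frequency.
BW = 2 * f_m = 2 * 31/2 kHz = 31 kHz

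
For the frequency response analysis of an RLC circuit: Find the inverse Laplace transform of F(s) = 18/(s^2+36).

Standard pair: w/(s^2+w^2) <-> sin(wt)*u(t)
Recognize w^2 = 36, so w = 6; numerator 18 = 3*6.
f(t) = 3*sin(6t)*u(t)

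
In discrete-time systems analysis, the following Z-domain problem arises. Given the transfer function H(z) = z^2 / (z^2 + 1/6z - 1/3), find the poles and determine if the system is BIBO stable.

Poles are roots of the denominator: z^2 + 1/6z - 1/3 = 0.
Quadratic formula: z = [-(1/6) +/- sqrt((1/6)^2 - 4*(-1/3))] / 2
Discriminant = 1/36 + 4/3 = 49/36; sqrt = 7/6.
z = (-1/6 +/- 7/6) / 2 => z = 1/2 or z = -2/3.
|p1| = 1/2, |p2| = 2/3.
For BIBO stability, all poles must lie inside the unit circle (|p| < 1).
System is STABLE since both |p| < 1.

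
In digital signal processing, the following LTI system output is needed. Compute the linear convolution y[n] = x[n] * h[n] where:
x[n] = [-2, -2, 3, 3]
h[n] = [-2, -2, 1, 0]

y[n] = sum_k x[k]*h[n-k]. Output length = len(x) + len(h) - 1 = 4 + 4 - 1 = 7.
y[0] = -2*-2 = 4
y[1] = -2*-2 + -2*-2 = 8
y[2] = 3*-2 + -2*-2 + -2*1 = -4
y[3] = 3*-2 + 3*-2 + -2*1 + -2*0 = -14
y[4] = 3*-2 + 3*1 + -2*0 = -3
y[5] = 3*1 + 3*0 = 3
y[6] = 3*0 = 0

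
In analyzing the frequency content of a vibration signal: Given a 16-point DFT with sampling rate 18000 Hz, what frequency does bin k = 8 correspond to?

The frequency of DFT bin k is: f_k = k * f_s / N
f_8 = 8 * 18000 / 16 = 9000 Hz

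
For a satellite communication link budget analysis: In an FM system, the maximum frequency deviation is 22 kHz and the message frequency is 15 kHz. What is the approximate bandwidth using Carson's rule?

Carson's rule: BW = 2*(delta_f + f_m)
= 2*(22 + 15) kHz = 74 kHz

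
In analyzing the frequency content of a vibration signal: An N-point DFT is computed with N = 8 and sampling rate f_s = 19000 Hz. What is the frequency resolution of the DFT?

DFT frequency resolution = f_s / N
= 19000 / 8 = 2375 Hz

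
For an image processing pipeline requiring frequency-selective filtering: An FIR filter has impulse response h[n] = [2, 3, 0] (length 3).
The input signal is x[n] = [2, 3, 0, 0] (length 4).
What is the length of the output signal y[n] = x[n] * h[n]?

For linear convolution, the output length is:
len(y) = len(x) + len(h) - 1 = 4 + 3 - 1 = 6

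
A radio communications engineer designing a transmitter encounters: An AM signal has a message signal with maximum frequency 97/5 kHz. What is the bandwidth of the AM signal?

In AM (double-sideband), the bandwidth is twice the message frequency.
BW = 2 * f_m = 2 * 97/5 kHz = 194/5 kHz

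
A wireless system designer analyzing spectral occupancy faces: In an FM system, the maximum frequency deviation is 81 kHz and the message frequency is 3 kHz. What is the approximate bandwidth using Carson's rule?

Carson's rule: BW = 2*(delta_f + f_m)
= 2*(81 + 3) kHz = 168 kHz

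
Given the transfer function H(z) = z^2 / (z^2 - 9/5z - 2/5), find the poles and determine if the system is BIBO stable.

Poles are roots of the denominator: z^2 - 9/5z - 2/5 = 0.
Quadratic formula: z = [-(-9/5) +/- sqrt((-9/5)^2 - 4*(-2/5))] / 2
Discriminant = 81/25 + 8/5 = 121/25; sqrt = 11/5.
z = (9/5 +/- 11/5) / 2 => z = 2 or z = -1/5.
|p1| = 2, |p2| = 1/5.
For BIBO stability, all poles must lie inside the unit circle (|p| < 1).
System is UNSTABLE since at least one |p| >= 1.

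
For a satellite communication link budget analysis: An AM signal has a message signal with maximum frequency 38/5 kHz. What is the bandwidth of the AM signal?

In AM (double-sideband), the bandwidth is twice the message frequency.
BW = 2 * f_m = 2 * 38/5 kHz = 76/5 kHz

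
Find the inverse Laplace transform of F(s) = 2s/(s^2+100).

Standard pair: s/(s^2+w^2) <-> cos(wt)*u(t)
With k=2, w=10: f(t) = 2*cos(10t)*u(t)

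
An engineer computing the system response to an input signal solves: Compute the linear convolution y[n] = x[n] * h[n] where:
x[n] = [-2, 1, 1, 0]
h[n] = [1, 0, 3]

y[n] = sum_k x[k]*h[n-k]. Output length = len(x) + len(h) - 1 = 4 + 3 - 1 = 6.
y[0] = -2*1 = -2
y[1] = 1*1 + -2*0 = 1
y[2] = 1*1 + 1*0 + -2*3 = -5
y[3] = 0*1 + 1*0 + 1*3 = 3
y[4] = 0*0 + 1*3 = 3
y[5] = 0*3 = 0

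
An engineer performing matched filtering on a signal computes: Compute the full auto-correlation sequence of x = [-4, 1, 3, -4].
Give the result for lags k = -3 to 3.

r_xx[k] = sum_m x[m]*x[m+k], indexed from 0, for k = -3 to 3:
  r_xx[-3] = x[3]*x[0] = 16
  r_xx[-2] = x[2]*x[0] + x[3]*x[1] = -16
  r_xx[-1] = x[1]*x[0] + x[2]*x[1] + x[3]*x[2] = -13
  r_xx[0] = x[0]*x[0] + x[1]*x[1] + x[2]*x[2] + x[3]*x[3] = 42
  r_xx[1] = x[0]*x[1] + x[1]*x[2] + x[2]*x[3] = -13
  r_xx[2] = x[0]*x[2] + x[1]*x[3] = -16
  r_xx[3] = x[0]*x[3] = 16
r_xx = [16, -16, -13, 42, -13, -16, 16]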